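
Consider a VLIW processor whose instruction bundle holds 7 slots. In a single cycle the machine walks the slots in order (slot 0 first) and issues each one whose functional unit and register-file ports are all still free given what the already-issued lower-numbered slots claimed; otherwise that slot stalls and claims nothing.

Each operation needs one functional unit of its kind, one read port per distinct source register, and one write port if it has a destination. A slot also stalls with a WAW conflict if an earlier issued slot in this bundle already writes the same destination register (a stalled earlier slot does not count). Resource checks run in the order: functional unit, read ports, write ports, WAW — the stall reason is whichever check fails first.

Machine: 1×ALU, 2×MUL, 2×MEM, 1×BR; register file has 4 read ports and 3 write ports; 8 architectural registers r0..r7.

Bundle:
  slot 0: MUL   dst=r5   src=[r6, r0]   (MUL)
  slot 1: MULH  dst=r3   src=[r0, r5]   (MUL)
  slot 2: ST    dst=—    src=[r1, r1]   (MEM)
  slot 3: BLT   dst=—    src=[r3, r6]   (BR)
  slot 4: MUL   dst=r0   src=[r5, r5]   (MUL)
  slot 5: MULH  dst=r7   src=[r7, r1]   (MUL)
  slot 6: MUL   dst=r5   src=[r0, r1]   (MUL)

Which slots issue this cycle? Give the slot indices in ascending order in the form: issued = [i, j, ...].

issued = [0, 1]

slot 0 (MUL): ISSUE — free A1,Mu1,Ld2,B1 rp2 wp2
slot 1 (MUL): ISSUE — free A1,Mu0,Ld2,B1 rp0 wp1
slot 2 (MEM): stall RD_PORT — free A1,Mu0,Ld2,B1 rp0 wp1
slot 3 (BR): stall RD_PORT — free A1,Mu0,Ld2,B1 rp0 wp1
slot 4 (MUL): stall FU — free A1,Mu0,Ld2,B1 rp0 wp1
slot 5 (MUL): stall FU — free A1,Mu0,Ld2,B1 rp0 wp1
slot 6 (MUL): stall FU — free A1,Mu0,Ld2,B1 rp0 wp1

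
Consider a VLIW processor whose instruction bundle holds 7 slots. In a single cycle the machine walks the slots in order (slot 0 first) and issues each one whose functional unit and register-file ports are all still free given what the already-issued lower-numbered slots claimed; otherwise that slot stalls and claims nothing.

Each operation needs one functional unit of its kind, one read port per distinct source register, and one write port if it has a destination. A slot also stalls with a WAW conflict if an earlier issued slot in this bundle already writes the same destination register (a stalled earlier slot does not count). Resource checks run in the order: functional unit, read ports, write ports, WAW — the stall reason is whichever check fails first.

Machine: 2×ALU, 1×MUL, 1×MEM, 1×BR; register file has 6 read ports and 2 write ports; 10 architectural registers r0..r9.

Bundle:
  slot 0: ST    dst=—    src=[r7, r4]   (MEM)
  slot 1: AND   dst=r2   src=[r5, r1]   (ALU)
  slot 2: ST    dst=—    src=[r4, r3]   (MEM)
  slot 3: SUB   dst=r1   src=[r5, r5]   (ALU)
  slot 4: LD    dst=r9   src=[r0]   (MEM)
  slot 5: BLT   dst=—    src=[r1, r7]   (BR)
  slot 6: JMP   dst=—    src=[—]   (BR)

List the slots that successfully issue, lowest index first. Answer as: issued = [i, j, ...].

issued = [0, 1, 3, 6]

[0] MEM needs rd=2 wr=0: ok; after: ALU=2 MUL=1 MEM=0 BR=1, R=4, W=2
[1] ALU needs rd=2 wr=1: ok; after: ALU=1 MUL=1 MEM=0 BR=1, R=2, W=1
[2] MEM needs rd=2 wr=0: FU; after: ALU=1 MUL=1 MEM=0 BR=1, R=2, W=1
[3] ALU needs rd=1 wr=1: ok; after: ALU=0 MUL=1 MEM=0 BR=1, R=1, W=0
[4] MEM needs rd=1 wr=1: FU; after: ALU=0 MUL=1 MEM=0 BR=1, R=1, W=0
[5] BR needs rd=2 wr=0: RD_PORT; after: ALU=0 MUL=1 MEM=0 BR=1, R=1, W=0
[6] BR needs rd=0 wr=0: ok; after: ALU=0 MUL=1 MEM=0 BR=0, R=1, W=0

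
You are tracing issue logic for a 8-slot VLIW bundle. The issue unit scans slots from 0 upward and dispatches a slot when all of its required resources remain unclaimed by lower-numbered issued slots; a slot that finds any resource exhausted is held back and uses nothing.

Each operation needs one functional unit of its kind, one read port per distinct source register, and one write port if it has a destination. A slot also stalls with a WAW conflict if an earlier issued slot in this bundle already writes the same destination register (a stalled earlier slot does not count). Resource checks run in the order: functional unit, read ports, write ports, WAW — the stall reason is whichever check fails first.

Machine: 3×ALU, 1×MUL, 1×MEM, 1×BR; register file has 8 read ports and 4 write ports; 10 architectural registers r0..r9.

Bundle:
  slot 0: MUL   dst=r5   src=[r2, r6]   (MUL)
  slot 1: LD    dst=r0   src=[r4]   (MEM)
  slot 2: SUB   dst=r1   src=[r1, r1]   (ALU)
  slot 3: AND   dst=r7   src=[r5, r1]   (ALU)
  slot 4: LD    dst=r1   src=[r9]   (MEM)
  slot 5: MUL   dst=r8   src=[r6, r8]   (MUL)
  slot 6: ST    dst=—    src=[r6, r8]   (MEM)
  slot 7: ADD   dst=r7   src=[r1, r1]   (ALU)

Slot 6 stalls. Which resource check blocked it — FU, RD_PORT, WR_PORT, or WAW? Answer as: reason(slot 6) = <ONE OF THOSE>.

  0. MUL→r5 ⇒ go  {3A/0Mu/1Ld/1B | 6r 3w}
  1. MEM→r0 ⇒ go  {3A/0Mu/0Ld/1B | 5r 2w}
  2. ALU→r1 ⇒ go  {2A/0Mu/0Ld/1B | 4r 1w}
  3. ALU→r7 ⇒ go  {1A/0Mu/0Ld/1B | 2r 0w}
  4. MEM→r1 ⇒ no(FU)  {1A/0Mu/0Ld/1B | 2r 0w}
  5. MUL→r8 ⇒ no(FU)  {1A/0Mu/0Ld/1B | 2r 0w}
  6. MEM ⇒ no(FU)  {1A/0Mu/0Ld/1B | 2r 0w}
  7. ALU→r7 ⇒ no(WR_PORT)  {1A/0Mu/0Ld/1B | 2r 0w}

reason(slot 6) = FU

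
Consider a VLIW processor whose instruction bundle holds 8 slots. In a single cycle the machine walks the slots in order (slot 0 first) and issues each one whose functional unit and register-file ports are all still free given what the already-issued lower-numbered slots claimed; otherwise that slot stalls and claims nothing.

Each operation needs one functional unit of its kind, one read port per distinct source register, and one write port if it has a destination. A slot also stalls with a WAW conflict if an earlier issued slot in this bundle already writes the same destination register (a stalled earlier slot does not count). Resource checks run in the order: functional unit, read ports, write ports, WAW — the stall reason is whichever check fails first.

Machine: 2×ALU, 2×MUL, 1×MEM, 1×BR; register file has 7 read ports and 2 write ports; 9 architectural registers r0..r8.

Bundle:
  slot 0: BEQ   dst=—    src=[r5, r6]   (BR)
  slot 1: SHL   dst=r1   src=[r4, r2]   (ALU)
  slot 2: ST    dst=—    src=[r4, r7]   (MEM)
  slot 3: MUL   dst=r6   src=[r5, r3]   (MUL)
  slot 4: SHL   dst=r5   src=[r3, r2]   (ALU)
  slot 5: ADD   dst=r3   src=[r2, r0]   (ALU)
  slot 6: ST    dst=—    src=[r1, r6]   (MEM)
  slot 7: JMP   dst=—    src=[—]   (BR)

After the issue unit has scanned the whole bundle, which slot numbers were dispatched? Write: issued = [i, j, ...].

[0] BR needs rd=2 wr=0: ok; after: ALU=2 MUL=2 MEM=1 BR=0, R=5, W=2
[1] ALU needs rd=2 wr=1: ok; after: ALU=1 MUL=2 MEM=1 BR=0, R=3, W=1
[2] MEM needs rd=2 wr=0: ok; after: ALU=1 MUL=2 MEM=0 BR=0, R=1, W=1
[3] MUL needs rd=2 wr=1: RD_PORT; after: ALU=1 MUL=2 MEM=0 BR=0, R=1, W=1
[4] ALU needs rd=2 wr=1: RD_PORT; after: ALU=1 MUL=2 MEM=0 BR=0, R=1, W=1
[5] ALU needs rd=2 wr=1: RD_PORT; after: ALU=1 MUL=2 MEM=0 BR=0, R=1, W=1
[6] MEM needs rd=2 wr=0: FU; after: ALU=1 MUL=2 MEM=0 BR=0, R=1, W=1
[7] BR needs rd=0 wr=0: FU; after: ALU=1 MUL=2 MEM=0 BR=0, R=1, W=1

issued = [0, 1, 2]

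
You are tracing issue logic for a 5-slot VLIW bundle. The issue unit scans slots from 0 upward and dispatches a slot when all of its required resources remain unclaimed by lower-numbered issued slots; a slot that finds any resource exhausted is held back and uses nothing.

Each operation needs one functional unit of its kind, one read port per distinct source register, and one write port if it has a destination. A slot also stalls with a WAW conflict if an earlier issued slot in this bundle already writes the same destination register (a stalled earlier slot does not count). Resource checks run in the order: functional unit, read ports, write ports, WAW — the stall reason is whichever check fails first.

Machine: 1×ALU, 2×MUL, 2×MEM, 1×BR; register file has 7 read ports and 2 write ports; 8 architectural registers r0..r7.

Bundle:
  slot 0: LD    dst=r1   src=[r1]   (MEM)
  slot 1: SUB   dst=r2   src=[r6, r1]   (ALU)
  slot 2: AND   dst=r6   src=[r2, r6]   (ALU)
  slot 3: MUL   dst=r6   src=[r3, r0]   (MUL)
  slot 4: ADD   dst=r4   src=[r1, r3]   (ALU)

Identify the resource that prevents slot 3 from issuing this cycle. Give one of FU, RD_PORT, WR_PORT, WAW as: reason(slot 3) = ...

reason(slot 3) = WR_PORT

(0) want 1×MEM +1rd +1wr — yes → AL1|MU2|ME1|BR1|rd6|wr1
(1) want 1×ALU +2rd +1wr — yes → AL0|MU2|ME1|BR1|rd4|wr0
(2) want 1×ALU +2rd +1wr — FU → AL0|MU2|ME1|BR1|rd4|wr0
(3) want 1×MUL +2rd +1wr — WR_PORT → AL0|MU2|ME1|BR1|rd4|wr0
(4) want 1×ALU +2rd +1wr — FU → AL0|MU2|ME1|BR1|rd4|wr0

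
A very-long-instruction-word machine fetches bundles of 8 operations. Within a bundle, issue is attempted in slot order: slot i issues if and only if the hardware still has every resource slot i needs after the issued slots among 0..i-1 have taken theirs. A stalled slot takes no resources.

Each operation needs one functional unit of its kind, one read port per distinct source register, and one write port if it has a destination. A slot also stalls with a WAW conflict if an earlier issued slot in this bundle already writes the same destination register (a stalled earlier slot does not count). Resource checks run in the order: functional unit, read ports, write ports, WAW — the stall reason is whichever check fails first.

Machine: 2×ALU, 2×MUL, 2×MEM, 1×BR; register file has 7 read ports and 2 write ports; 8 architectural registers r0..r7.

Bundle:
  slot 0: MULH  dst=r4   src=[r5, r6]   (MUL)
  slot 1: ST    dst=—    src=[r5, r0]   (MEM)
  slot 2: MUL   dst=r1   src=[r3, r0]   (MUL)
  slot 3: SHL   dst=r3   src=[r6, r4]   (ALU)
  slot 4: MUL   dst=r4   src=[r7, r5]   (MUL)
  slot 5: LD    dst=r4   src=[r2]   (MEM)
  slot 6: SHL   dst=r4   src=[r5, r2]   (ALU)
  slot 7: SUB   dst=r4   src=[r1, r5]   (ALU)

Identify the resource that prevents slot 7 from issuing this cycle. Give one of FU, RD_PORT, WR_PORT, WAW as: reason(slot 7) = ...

reason(slot 7) = RD_PORT

  0. MUL→r4 ⇒ go  {2A/1Mu/2Ld/1B | 5r 1w}
  1. MEM ⇒ go  {2A/1Mu/1Ld/1B | 3r 1w}
  2. MUL→r1 ⇒ go  {2A/0Mu/1Ld/1B | 1r 0w}
  3. ALU→r3 ⇒ no(RD_PORT)  {2A/0Mu/1Ld/1B | 1r 0w}
  4. MUL→r4 ⇒ no(FU)  {2A/0Mu/1Ld/1B | 1r 0w}
  5. MEM→r4 ⇒ no(WR_PORT)  {2A/0Mu/1Ld/1B | 1r 0w}
  6. ALU→r4 ⇒ no(RD_PORT)  {2A/0Mu/1Ld/1B | 1r 0w}
  7. ALU→r4 ⇒ no(RD_PORT)  {2A/0Mu/1Ld/1B | 1r 0w}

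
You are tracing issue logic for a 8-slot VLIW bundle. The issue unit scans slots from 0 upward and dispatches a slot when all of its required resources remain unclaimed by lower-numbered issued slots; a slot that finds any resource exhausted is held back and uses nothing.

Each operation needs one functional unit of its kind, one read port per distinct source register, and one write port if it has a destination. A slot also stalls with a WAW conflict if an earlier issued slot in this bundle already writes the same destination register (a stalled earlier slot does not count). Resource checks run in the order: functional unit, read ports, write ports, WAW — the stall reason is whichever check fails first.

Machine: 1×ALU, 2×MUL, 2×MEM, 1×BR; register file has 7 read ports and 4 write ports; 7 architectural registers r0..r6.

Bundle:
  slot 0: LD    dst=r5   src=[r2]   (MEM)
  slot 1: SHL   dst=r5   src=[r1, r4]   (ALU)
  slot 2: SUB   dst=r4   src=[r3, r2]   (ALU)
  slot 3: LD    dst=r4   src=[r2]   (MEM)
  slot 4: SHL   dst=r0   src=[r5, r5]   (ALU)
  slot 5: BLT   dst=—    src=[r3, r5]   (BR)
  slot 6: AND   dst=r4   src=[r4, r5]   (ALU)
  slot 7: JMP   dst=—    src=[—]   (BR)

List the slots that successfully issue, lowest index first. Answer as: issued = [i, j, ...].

slot 0 (MEM): ISSUE — free A1,Mu2,Ld1,B1 rp6 wp3
slot 1 (ALU): stall WAW — free A1,Mu2,Ld1,B1 rp6 wp3
slot 2 (ALU): ISSUE — free A0,Mu2,Ld1,B1 rp4 wp2
slot 3 (MEM): stall WAW — free A0,Mu2,Ld1,B1 rp4 wp2
slot 4 (ALU): stall FU — free A0,Mu2,Ld1,B1 rp4 wp2
slot 5 (BR): ISSUE — free A0,Mu2,Ld1,B0 rp2 wp2
slot 6 (ALU): stall FU — free A0,Mu2,Ld1,B0 rp2 wp2
slot 7 (BR): stall FU — free A0,Mu2,Ld1,B0 rp2 wp2

issued = [0, 2, 5]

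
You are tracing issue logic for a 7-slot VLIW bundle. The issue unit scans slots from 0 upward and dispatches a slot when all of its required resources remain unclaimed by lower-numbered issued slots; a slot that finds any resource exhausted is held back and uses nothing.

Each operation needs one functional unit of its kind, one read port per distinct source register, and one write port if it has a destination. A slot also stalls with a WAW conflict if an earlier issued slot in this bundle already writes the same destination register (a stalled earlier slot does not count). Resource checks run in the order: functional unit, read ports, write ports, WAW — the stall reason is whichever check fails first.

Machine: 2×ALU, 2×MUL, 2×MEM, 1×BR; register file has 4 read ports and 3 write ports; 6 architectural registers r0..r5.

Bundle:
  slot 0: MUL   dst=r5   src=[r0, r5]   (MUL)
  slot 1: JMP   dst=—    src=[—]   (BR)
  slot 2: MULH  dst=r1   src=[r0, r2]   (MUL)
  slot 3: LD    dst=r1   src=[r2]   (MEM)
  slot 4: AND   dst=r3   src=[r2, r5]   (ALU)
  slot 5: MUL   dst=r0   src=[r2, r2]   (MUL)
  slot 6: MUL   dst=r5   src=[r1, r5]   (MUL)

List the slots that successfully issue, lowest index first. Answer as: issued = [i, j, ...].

slot 0 (MUL): ISSUE — free A2,Mu1,Ld2,B1 rp2 wp2
slot 1 (BR): ISSUE — free A2,Mu1,Ld2,B0 rp2 wp2
slot 2 (MUL): ISSUE — free A2,Mu0,Ld2,B0 rp0 wp1
slot 3 (MEM): stall RD_PORT — free A2,Mu0,Ld2,B0 rp0 wp1
slot 4 (ALU): stall RD_PORT — free A2,Mu0,Ld2,B0 rp0 wp1
slot 5 (MUL): stall FU — free A2,Mu0,Ld2,B0 rp0 wp1
slot 6 (MUL): stall FU — free A2,Mu0,Ld2,B0 rp0 wp1

issued = [0, 1, 2]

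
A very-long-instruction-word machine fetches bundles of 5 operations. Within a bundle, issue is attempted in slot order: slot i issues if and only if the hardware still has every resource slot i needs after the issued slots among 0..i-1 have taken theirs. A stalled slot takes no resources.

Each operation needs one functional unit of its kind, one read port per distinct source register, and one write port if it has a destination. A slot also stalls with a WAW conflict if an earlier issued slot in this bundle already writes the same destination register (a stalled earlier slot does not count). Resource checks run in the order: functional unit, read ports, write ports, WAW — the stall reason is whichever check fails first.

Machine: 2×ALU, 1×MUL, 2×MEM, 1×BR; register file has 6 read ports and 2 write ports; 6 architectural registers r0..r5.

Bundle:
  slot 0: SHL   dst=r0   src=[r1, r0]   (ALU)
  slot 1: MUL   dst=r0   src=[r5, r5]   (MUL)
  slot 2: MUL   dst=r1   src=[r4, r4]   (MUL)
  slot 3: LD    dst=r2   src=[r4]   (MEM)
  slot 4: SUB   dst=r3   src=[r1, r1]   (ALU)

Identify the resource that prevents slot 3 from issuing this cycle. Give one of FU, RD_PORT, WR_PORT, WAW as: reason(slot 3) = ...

reason(slot 3) = WR_PORT

  0. ALU→r0 ⇒ go  {1A/1Mu/2Ld/1B | 4r 1w}
  1. MUL→r0 ⇒ no(WAW)  {1A/1Mu/2Ld/1B | 4r 1w}
  2. MUL→r1 ⇒ go  {1A/0Mu/2Ld/1B | 3r 0w}
  3. MEM→r2 ⇒ no(WR_PORT)  {1A/0Mu/2Ld/1B | 3r 0w}
  4. ALU→r3 ⇒ no(WR_PORT)  {1A/0Mu/2Ld/1B | 3r 0w}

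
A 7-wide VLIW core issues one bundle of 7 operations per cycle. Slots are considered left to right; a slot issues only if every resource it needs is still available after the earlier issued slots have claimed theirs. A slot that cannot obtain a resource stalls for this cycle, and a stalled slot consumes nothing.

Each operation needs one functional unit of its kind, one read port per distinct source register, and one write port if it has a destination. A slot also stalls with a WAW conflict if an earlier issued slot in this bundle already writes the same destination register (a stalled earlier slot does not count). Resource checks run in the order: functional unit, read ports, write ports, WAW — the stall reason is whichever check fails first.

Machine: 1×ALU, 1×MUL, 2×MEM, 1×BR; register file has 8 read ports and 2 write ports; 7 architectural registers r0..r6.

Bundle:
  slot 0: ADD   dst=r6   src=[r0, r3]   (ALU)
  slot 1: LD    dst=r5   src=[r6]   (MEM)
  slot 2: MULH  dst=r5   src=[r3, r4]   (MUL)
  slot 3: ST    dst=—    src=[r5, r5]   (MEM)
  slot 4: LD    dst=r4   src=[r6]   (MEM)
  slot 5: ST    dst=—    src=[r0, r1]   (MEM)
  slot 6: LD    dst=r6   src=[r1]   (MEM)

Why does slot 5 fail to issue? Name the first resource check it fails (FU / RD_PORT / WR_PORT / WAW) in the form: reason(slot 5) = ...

[0] ALU needs rd=2 wr=1: ok; after: ALU=0 MUL=1 MEM=2 BR=1, R=6, W=1
[1] MEM needs rd=1 wr=1: ok; after: ALU=0 MUL=1 MEM=1 BR=1, R=5, W=0
[2] MUL needs rd=2 wr=1: WR_PORT; after: ALU=0 MUL=1 MEM=1 BR=1, R=5, W=0
[3] MEM needs rd=1 wr=0: ok; after: ALU=0 MUL=1 MEM=0 BR=1, R=4, W=0
[4] MEM needs rd=1 wr=1: FU; after: ALU=0 MUL=1 MEM=0 BR=1, R=4, W=0
[5] MEM needs rd=2 wr=0: FU; after: ALU=0 MUL=1 MEM=0 BR=1, R=4, W=0
[6] MEM needs rd=1 wr=1: FU; after: ALU=0 MUL=1 MEM=0 BR=1, R=4, W=0

reason(slot 5) = FU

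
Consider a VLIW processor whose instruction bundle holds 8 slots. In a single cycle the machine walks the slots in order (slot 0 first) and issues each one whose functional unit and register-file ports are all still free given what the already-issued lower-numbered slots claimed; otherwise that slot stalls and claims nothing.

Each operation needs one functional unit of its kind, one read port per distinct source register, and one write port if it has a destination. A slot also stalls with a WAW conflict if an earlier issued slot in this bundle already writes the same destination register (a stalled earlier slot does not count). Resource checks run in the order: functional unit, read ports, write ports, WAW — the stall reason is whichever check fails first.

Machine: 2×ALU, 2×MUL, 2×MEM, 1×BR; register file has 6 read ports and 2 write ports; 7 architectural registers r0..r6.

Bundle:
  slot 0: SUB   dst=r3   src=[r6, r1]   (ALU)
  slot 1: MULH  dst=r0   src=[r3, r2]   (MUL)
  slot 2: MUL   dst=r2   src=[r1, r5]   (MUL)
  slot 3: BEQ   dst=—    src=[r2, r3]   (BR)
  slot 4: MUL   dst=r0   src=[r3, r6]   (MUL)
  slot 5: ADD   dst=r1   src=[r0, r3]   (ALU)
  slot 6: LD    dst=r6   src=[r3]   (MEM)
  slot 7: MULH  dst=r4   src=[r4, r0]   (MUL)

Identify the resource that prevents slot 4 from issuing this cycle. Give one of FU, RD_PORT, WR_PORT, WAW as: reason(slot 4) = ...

reason(slot 4) = RD_PORT

  0. ALU→r3 ⇒ go  {1A/2Mu/2Ld/1B | 4r 1w}
  1. MUL→r0 ⇒ go  {1A/1Mu/2Ld/1B | 2r 0w}
  2. MUL→r2 ⇒ no(WR_PORT)  {1A/1Mu/2Ld/1B | 2r 0w}
  3. BR ⇒ go  {1A/1Mu/2Ld/0B | 0r 0w}
  4. MUL→r0 ⇒ no(RD_PORT)  {1A/1Mu/2Ld/0B | 0r 0w}
  5. ALU→r1 ⇒ no(RD_PORT)  {1A/1Mu/2Ld/0B | 0r 0w}
  6. MEM→r6 ⇒ no(RD_PORT)  {1A/1Mu/2Ld/0B | 0r 0w}
  7. MUL→r4 ⇒ no(RD_PORT)  {1A/1Mu/2Ld/0B | 0r 0w}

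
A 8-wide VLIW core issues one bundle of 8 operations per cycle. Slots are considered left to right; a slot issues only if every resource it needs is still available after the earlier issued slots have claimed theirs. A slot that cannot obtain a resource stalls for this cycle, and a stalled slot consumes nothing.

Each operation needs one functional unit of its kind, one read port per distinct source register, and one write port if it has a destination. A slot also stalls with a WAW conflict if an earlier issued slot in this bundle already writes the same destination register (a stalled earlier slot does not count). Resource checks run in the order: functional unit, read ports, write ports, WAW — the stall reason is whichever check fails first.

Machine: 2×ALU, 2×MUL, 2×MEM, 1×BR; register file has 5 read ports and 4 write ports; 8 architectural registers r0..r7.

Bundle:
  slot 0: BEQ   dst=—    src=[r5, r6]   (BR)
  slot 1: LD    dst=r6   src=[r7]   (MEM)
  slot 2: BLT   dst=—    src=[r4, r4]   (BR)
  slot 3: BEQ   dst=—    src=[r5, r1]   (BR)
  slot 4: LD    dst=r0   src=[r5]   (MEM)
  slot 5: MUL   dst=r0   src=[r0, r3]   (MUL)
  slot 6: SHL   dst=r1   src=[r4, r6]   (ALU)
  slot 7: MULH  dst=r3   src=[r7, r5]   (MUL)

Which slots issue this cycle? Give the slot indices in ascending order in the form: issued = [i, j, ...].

(0) want 1×BR +2rd +0wr — yes → AL2|MU2|ME2|BR0|rd3|wr4
(1) want 1×MEM +1rd +1wr — yes → AL2|MU2|ME1|BR0|rd2|wr3
(2) want 1×BR +1rd +0wr — FU → AL2|MU2|ME1|BR0|rd2|wr3
(3) want 1×BR +2rd +0wr — FU → AL2|MU2|ME1|BR0|rd2|wr3
(4) want 1×MEM +1rd +1wr — yes → AL2|MU2|ME0|BR0|rd1|wr2
(5) want 1×MUL +2rd +1wr — RD_PORT → AL2|MU2|ME0|BR0|rd1|wr2
(6) want 1×ALU +2rd +1wr — RD_PORT → AL2|MU2|ME0|BR0|rd1|wr2
(7) want 1×MUL +2rd +1wr — RD_PORT → AL2|MU2|ME0|BR0|rd1|wr2

issued = [0, 1, 4]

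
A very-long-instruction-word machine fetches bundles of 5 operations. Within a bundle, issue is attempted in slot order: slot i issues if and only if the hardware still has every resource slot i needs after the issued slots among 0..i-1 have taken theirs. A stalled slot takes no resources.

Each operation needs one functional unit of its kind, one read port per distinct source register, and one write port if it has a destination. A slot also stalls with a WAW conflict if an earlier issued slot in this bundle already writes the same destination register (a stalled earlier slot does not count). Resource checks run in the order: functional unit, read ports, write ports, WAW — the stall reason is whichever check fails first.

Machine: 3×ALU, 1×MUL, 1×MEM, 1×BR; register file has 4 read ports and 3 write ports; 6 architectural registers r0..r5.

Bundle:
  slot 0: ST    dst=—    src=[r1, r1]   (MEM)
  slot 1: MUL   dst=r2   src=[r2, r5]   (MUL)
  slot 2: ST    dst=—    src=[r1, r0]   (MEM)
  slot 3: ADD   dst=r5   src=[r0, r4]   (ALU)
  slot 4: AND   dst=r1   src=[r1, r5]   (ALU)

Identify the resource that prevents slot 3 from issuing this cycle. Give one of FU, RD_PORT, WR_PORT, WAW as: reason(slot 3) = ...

reason(slot 3) = RD_PORT

  0. MEM ⇒ go  {3A/1Mu/0Ld/1B | 3r 3w}
  1. MUL→r2 ⇒ go  {3A/0Mu/0Ld/1B | 1r 2w}
  2. MEM ⇒ no(FU)  {3A/0Mu/0Ld/1B | 1r 2w}
  3. ALU→r5 ⇒ no(RD_PORT)  {3A/0Mu/0Ld/1B | 1r 2w}
  4. ALU→r1 ⇒ no(RD_PORT)  {3A/0Mu/0Ld/1B | 1r 2w}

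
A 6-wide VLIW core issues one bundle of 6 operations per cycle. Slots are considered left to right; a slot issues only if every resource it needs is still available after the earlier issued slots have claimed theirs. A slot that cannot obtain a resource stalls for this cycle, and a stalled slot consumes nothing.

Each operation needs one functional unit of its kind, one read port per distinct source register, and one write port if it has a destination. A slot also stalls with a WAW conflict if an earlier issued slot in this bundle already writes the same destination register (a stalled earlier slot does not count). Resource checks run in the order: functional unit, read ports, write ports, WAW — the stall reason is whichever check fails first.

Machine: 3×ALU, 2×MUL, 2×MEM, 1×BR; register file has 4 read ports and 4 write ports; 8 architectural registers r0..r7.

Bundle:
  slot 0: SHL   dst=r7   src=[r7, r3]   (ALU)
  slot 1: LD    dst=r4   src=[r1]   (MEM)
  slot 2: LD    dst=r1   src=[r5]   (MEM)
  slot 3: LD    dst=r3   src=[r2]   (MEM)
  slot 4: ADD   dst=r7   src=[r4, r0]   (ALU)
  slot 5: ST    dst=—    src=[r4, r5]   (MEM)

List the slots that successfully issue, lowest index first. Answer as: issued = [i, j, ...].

  0. ALU→r7 ⇒ go  {2A/2Mu/2Ld/1B | 2r 3w}
  1. MEM→r4 ⇒ go  {2A/2Mu/1Ld/1B | 1r 2w}
  2. MEM→r1 ⇒ go  {2A/2Mu/0Ld/1B | 0r 1w}
  3. MEM→r3 ⇒ no(FU)  {2A/2Mu/0Ld/1B | 0r 1w}
  4. ALU→r7 ⇒ no(RD_PORT)  {2A/2Mu/0Ld/1B | 0r 1w}
  5. MEM ⇒ no(FU)  {2A/2Mu/0Ld/1B | 0r 1w}

issued = [0, 1, 2]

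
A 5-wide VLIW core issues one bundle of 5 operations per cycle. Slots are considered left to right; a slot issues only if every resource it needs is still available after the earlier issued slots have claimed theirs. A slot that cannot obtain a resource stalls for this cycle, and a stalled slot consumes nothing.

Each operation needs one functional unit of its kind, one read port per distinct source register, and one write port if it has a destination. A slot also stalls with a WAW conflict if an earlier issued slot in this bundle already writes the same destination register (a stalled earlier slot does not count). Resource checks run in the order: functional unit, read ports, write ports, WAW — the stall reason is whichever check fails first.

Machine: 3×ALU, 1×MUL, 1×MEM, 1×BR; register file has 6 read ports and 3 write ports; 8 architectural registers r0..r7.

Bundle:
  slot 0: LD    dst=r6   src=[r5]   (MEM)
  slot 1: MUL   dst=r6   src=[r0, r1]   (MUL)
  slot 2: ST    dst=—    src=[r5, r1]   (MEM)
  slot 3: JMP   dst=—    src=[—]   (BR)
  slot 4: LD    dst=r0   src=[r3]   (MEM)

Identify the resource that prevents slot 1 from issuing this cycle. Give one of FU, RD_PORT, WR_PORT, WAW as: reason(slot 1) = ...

reason(slot 1) = WAW

[0] MEM needs rd=1 wr=1: ok; after: ALU=3 MUL=1 MEM=0 BR=1, R=5, W=2
[1] MUL needs rd=2 wr=1: WAW; after: ALU=3 MUL=1 MEM=0 BR=1, R=5, W=2
[2] MEM needs rd=2 wr=0: FU; after: ALU=3 MUL=1 MEM=0 BR=1, R=5, W=2
[3] BR needs rd=0 wr=0: ok; after: ALU=3 MUL=1 MEM=0 BR=0, R=5, W=2
[4] MEM needs rd=1 wr=1: FU; after: ALU=3 MUL=1 MEM=0 BR=0, R=5, W=2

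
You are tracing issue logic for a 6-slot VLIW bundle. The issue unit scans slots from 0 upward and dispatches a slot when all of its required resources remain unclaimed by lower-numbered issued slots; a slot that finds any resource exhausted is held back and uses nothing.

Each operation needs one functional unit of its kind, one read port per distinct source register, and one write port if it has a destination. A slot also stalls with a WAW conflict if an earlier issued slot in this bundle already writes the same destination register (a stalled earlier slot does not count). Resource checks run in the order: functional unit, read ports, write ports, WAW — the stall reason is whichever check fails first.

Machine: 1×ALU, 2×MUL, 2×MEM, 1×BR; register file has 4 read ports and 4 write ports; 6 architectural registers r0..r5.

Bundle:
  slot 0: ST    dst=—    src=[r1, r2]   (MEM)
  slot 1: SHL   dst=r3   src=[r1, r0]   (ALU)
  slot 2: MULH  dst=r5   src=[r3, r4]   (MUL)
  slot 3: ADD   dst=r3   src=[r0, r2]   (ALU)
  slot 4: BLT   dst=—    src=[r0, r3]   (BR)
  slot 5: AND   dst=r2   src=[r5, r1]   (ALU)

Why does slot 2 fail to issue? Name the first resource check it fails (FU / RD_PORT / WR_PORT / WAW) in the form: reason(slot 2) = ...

[0] MEM needs rd=2 wr=0: ok; after: ALU=1 MUL=2 MEM=1 BR=1, R=2, W=4
[1] ALU needs rd=2 wr=1: ok; after: ALU=0 MUL=2 MEM=1 BR=1, R=0, W=3
[2] MUL needs rd=2 wr=1: RD_PORT; after: ALU=0 MUL=2 MEM=1 BR=1, R=0, W=3
[3] ALU needs rd=2 wr=1: FU; after: ALU=0 MUL=2 MEM=1 BR=1, R=0, W=3
[4] BR needs rd=2 wr=0: RD_PORT; after: ALU=0 MUL=2 MEM=1 BR=1, R=0, W=3
[5] ALU needs rd=2 wr=1: FU; after: ALU=0 MUL=2 MEM=1 BR=1, R=0, W=3

reason(slot 2) = RD_PORT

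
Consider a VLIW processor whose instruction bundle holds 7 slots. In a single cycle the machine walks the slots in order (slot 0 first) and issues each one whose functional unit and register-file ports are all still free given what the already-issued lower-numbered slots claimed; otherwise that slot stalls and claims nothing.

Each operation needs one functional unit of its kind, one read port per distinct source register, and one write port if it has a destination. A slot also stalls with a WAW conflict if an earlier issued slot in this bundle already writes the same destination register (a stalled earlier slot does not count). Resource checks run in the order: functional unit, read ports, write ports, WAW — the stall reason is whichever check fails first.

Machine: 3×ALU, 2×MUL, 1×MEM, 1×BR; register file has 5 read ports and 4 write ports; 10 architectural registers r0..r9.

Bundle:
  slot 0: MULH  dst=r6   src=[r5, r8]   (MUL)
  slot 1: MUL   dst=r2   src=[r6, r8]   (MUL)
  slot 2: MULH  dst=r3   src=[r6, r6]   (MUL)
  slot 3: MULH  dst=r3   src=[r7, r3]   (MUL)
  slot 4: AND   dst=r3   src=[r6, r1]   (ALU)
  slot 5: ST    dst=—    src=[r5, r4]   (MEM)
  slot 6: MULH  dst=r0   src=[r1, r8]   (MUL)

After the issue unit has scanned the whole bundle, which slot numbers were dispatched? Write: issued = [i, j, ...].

issued = [0, 1]

#0 MUL src=r5,r8 dispatched  <A:3 Mu:1 Ld:1 B:1 rd:3 wr:3>
#1 MUL src=r6,r8 dispatched  <A:3 Mu:0 Ld:1 B:1 rd:1 wr:2>
#2 MUL src=r6,r6 held:FU  <A:3 Mu:0 Ld:1 B:1 rd:1 wr:2>
#3 MUL src=r7,r3 held:FU  <A:3 Mu:0 Ld:1 B:1 rd:1 wr:2>
#4 ALU src=r6,r1 held:RD_PORT  <A:3 Mu:0 Ld:1 B:1 rd:1 wr:2>
#5 MEM src=r5,r4 held:RD_PORT  <A:3 Mu:0 Ld:1 B:1 rd:1 wr:2>
#6 MUL src=r1,r8 held:FU  <A:3 Mu:0 Ld:1 B:1 rd:1 wr:2>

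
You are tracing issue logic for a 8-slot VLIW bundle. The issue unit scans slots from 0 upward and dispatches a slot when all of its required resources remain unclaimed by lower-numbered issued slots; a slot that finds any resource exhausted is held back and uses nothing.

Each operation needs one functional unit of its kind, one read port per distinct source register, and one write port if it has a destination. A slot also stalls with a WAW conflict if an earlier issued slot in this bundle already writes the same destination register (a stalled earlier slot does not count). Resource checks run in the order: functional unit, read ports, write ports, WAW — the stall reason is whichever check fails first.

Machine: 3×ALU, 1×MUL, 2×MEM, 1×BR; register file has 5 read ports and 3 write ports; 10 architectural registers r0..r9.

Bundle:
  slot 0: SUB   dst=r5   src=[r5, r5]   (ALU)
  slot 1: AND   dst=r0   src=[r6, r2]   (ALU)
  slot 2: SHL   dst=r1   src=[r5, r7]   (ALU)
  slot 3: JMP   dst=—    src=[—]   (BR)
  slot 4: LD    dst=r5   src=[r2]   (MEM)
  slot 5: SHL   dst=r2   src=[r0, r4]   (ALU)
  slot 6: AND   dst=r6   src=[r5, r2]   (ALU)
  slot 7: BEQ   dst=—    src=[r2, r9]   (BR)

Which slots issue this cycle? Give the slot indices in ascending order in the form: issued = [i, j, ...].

issued = [0, 1, 2, 3]

#0 ALU src=r5,r5 dispatched  <A:2 Mu:1 Ld:2 B:1 rd:4 wr:2>
#1 ALU src=r6,r2 dispatched  <A:1 Mu:1 Ld:2 B:1 rd:2 wr:1>
#2 ALU src=r5,r7 dispatched  <A:0 Mu:1 Ld:2 B:1 rd:0 wr:0>
#3 BR src=- dispatched  <A:0 Mu:1 Ld:2 B:0 rd:0 wr:0>
#4 MEM src=r2 held:RD_PORT  <A:0 Mu:1 Ld:2 B:0 rd:0 wr:0>
#5 ALU src=r0,r4 held:FU  <A:0 Mu:1 Ld:2 B:0 rd:0 wr:0>
#6 ALU src=r5,r2 held:FU  <A:0 Mu:1 Ld:2 B:0 rd:0 wr:0>
#7 BR src=r2,r9 held:FU  <A:0 Mu:1 Ld:2 B:0 rd:0 wr:0>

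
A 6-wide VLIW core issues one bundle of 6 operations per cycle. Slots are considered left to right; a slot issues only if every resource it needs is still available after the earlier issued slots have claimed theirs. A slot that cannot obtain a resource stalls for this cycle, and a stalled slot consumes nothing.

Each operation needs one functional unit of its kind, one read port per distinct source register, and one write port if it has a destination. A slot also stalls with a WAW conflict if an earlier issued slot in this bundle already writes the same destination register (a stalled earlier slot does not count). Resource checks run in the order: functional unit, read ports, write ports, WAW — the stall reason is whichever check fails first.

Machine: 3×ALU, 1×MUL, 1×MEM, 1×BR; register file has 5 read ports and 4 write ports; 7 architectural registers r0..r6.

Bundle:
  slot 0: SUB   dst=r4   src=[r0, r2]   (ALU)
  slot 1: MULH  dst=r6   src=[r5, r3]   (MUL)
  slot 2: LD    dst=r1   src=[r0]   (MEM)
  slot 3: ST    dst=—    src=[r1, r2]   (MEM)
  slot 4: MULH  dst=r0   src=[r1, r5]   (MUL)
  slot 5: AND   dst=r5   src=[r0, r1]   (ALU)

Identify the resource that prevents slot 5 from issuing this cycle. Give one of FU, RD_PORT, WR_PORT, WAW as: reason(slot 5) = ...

reason(slot 5) = RD_PORT

[0] ALU needs rd=2 wr=1: ok; after: ALU=2 MUL=1 MEM=1 BR=1, R=3, W=3
[1] MUL needs rd=2 wr=1: ok; after: ALU=2 MUL=0 MEM=1 BR=1, R=1, W=2
[2] MEM needs rd=1 wr=1: ok; after: ALU=2 MUL=0 MEM=0 BR=1, R=0, W=1
[3] MEM needs rd=2 wr=0: FU; after: ALU=2 MUL=0 MEM=0 BR=1, R=0, W=1
[4] MUL needs rd=2 wr=1: FU; after: ALU=2 MUL=0 MEM=0 BR=1, R=0, W=1
[5] ALU needs rd=2 wr=1: RD_PORT; after: ALU=2 MUL=0 MEM=0 BR=1, R=0, W=1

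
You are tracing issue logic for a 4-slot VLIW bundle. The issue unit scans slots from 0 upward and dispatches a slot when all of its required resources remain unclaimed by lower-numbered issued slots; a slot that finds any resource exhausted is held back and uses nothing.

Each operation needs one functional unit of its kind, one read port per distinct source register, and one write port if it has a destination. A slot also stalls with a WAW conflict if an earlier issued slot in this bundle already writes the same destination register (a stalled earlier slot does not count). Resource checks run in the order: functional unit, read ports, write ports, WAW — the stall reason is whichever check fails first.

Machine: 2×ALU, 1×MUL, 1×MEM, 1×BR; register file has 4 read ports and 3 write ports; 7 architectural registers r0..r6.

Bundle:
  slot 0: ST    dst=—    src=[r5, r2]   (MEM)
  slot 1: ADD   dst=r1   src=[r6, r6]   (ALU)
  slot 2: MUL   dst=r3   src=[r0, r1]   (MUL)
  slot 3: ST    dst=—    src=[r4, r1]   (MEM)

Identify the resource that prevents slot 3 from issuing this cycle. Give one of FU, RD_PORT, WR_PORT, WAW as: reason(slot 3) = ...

  0. MEM ⇒ go  {2A/1Mu/0Ld/1B | 2r 3w}
  1. ALU→r1 ⇒ go  {1A/1Mu/0Ld/1B | 1r 2w}
  2. MUL→r3 ⇒ no(RD_PORT)  {1A/1Mu/0Ld/1B | 1r 2w}
  3. MEM ⇒ no(FU)  {1A/1Mu/0Ld/1B | 1r 2w}

reason(slot 3) = FU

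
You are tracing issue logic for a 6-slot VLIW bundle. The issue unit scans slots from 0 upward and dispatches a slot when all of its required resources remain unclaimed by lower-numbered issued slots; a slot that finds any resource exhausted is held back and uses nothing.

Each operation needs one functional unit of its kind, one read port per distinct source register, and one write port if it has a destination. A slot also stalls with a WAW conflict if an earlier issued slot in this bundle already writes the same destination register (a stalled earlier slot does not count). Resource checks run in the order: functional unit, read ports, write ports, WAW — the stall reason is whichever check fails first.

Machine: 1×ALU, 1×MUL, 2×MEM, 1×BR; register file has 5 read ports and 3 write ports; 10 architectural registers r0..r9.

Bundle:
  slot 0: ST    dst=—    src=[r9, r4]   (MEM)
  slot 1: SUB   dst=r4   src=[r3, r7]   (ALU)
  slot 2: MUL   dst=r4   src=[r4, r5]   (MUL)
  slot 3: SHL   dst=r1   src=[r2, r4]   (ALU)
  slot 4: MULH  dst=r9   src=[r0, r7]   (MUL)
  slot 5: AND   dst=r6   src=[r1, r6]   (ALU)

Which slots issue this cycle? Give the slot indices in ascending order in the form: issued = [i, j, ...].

issued = [0, 1]

  0. MEM ⇒ go  {1A/1Mu/1Ld/1B | 3r 3w}
  1. ALU→r4 ⇒ go  {0A/1Mu/1Ld/1B | 1r 2w}
  2. MUL→r4 ⇒ no(RD_PORT)  {0A/1Mu/1Ld/1B | 1r 2w}
  3. ALU→r1 ⇒ no(FU)  {0A/1Mu/1Ld/1B | 1r 2w}
  4. MUL→r9 ⇒ no(RD_PORT)  {0A/1Mu/1Ld/1B | 1r 2w}
  5. ALU→r6 ⇒ no(FU)  {0A/1Mu/1Ld/1B | 1r 2w}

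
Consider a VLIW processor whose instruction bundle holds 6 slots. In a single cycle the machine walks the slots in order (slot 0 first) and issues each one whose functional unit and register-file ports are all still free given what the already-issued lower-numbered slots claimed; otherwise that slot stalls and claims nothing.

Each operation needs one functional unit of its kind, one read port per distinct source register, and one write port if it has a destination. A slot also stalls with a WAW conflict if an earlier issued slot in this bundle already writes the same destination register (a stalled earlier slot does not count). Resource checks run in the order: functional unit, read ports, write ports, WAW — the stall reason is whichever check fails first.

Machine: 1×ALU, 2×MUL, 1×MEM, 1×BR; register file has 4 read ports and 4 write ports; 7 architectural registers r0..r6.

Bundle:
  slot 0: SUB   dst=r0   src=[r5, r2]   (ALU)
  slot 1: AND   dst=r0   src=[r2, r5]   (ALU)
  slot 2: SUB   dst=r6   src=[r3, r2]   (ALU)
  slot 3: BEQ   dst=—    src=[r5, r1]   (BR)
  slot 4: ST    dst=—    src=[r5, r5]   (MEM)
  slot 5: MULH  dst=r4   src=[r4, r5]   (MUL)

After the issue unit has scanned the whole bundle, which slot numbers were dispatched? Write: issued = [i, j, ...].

issued = [0, 3]

slot 0 (ALU): ISSUE — free A0,Mu2,Ld1,B1 rp2 wp3
slot 1 (ALU): stall FU — free A0,Mu2,Ld1,B1 rp2 wp3
slot 2 (ALU): stall FU — free A0,Mu2,Ld1,B1 rp2 wp3
slot 3 (BR): ISSUE — free A0,Mu2,Ld1,B0 rp0 wp3
slot 4 (MEM): stall RD_PORT — free A0,Mu2,Ld1,B0 rp0 wp3
slot 5 (MUL): stall RD_PORT — free A0,Mu2,Ld1,B0 rp0 wp3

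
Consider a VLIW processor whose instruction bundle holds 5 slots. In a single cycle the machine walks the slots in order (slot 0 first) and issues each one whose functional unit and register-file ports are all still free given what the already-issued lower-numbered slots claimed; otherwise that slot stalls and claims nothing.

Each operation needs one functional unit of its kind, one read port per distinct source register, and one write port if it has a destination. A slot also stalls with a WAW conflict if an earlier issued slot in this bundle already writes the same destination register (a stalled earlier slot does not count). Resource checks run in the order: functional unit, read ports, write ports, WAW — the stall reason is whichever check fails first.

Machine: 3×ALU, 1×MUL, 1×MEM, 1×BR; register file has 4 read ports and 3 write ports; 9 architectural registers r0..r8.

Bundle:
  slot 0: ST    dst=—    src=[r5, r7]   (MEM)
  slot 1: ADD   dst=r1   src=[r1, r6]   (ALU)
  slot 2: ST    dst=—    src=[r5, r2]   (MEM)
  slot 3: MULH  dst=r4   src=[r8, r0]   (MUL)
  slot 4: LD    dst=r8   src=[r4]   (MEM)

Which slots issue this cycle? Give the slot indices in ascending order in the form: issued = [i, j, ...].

(0) want 1×MEM +2rd +0wr — yes → AL3|MU1|ME0|BR1|rd2|wr3
(1) want 1×ALU +2rd +1wr — yes → AL2|MU1|ME0|BR1|rd0|wr2
(2) want 1×MEM +2rd +0wr — FU → AL2|MU1|ME0|BR1|rd0|wr2
(3) want 1×MUL +2rd +1wr — RD_PORT → AL2|MU1|ME0|BR1|rd0|wr2
(4) want 1×MEM +1rd +1wr — FU → AL2|MU1|ME0|BR1|rd0|wr2

issued = [0, 1]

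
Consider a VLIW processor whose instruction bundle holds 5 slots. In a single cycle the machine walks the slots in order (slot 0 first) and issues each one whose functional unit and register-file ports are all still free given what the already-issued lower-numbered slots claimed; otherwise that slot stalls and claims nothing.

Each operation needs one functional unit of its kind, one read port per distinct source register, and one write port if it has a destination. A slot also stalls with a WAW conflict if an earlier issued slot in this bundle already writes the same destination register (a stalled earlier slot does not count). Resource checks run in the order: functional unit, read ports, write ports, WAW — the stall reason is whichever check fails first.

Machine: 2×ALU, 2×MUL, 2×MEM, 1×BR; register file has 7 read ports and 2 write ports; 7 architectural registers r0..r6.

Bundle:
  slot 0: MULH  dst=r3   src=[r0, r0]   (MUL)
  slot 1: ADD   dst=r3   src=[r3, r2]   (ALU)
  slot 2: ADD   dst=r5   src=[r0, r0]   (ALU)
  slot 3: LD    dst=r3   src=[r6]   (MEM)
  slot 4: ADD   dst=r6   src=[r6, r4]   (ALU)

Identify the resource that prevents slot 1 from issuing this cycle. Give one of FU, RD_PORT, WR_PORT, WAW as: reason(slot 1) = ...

(0) want 1×MUL +1rd +1wr — yes → AL2|MU1|ME2|BR1|rd6|wr1
(1) want 1×ALU +2rd +1wr — WAW → AL2|MU1|ME2|BR1|rd6|wr1
(2) want 1×ALU +1rd +1wr — yes → AL1|MU1|ME2|BR1|rd5|wr0
(3) want 1×MEM +1rd +1wr — WR_PORT → AL1|MU1|ME2|BR1|rd5|wr0
(4) want 1×ALU +2rd +1wr — WR_PORT → AL1|MU1|ME2|BR1|rd5|wr0

reason(slot 1) = WAW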